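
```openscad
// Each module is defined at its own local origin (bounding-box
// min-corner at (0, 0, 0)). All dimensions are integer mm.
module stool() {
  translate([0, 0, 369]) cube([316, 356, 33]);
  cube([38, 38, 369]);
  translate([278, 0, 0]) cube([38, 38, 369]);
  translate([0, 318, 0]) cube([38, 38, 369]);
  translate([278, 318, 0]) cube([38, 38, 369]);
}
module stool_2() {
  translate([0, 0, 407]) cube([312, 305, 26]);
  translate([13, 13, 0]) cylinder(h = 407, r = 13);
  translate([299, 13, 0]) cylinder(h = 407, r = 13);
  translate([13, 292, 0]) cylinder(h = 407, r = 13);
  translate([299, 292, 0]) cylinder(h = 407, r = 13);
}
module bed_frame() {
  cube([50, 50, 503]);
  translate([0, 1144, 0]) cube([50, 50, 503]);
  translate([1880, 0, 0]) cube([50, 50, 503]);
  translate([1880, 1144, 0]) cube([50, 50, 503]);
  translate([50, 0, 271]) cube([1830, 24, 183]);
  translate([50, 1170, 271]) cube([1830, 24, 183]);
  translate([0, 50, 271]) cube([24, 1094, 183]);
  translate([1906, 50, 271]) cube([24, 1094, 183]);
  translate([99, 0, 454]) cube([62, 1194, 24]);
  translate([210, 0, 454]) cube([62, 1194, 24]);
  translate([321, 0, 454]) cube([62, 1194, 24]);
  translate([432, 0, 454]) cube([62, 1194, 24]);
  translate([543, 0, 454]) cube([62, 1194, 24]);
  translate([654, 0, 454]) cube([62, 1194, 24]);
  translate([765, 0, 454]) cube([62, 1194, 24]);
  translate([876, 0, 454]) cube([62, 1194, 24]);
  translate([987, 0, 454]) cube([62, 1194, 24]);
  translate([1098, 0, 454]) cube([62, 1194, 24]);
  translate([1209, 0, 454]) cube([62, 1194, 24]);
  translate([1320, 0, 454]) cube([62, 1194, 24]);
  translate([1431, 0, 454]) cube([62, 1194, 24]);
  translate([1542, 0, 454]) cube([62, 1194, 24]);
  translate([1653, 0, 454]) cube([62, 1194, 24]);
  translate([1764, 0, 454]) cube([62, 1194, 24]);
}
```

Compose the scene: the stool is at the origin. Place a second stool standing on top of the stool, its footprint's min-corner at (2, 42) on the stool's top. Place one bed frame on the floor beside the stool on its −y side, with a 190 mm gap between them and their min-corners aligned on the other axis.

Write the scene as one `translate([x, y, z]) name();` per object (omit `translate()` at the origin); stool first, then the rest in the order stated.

stool();
translate([2, 42, 402]) stool_2();
translate([0, -1384, 0]) bed_frame();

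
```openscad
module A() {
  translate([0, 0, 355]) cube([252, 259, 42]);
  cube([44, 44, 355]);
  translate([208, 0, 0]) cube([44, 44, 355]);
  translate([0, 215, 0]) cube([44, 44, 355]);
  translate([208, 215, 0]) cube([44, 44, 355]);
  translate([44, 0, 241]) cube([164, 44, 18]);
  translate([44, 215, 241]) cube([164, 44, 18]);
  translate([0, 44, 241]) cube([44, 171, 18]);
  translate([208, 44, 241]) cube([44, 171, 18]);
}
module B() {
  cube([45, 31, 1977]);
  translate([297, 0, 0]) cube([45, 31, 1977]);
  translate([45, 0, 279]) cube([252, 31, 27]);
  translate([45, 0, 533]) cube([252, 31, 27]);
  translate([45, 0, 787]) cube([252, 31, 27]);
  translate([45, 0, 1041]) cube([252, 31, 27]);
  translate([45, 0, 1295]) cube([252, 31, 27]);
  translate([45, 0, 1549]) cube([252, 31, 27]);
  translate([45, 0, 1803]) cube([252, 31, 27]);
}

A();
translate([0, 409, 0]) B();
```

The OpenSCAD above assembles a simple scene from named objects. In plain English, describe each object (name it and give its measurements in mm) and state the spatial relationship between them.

A is a four-legged stool. The seat is 252×259 mm, 42 mm thick, top at z = 397 mm. It stands on four square legs, each 44×44 mm in cross-section, from z = 0 to the seat underside, each flush with a corner of the seat. Four stretchers, 44 mm wide and 18 mm tall, connect adjacent legs with their undersides at z = 241 mm, each running between the inner faces of the legs it joins and aligned with the legs' outer faces on the other axis.

B is a wooden ladder with two side rails of 45×31 mm section and 1977 mm height, set 342 mm apart overall. Between them run 7 rectangular rungs (31 mm deep, 27 mm thick), front faces flush with the rails' −y face. The bottom of the first rung is 279 mm above the floor and each subsequent rung is 254 mm higher than the one below.

The ladder is on the floor beside the stool on its +y side.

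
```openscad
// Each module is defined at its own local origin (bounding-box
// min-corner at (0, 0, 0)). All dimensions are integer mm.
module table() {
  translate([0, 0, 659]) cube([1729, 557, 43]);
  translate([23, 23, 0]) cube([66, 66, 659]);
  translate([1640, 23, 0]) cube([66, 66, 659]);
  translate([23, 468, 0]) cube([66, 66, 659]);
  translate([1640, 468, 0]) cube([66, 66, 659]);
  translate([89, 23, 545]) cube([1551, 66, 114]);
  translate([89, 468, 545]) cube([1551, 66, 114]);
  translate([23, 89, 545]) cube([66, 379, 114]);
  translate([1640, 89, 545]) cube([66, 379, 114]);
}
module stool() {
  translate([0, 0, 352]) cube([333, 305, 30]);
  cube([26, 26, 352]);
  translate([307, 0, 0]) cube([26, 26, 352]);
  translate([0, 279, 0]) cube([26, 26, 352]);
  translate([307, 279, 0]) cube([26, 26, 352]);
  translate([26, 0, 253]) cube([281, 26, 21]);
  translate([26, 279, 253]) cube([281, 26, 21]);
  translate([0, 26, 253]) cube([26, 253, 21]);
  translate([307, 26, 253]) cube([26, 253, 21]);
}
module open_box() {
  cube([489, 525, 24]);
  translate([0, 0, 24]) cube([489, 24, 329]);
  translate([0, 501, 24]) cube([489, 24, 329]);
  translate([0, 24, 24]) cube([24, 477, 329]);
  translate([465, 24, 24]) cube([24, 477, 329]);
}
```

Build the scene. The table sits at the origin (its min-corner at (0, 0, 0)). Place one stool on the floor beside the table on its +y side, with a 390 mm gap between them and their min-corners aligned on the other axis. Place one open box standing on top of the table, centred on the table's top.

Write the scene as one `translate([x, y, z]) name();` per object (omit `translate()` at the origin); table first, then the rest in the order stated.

table();
translate([0, 947, 0]) stool();
translate([620, 16, 702]) open_box();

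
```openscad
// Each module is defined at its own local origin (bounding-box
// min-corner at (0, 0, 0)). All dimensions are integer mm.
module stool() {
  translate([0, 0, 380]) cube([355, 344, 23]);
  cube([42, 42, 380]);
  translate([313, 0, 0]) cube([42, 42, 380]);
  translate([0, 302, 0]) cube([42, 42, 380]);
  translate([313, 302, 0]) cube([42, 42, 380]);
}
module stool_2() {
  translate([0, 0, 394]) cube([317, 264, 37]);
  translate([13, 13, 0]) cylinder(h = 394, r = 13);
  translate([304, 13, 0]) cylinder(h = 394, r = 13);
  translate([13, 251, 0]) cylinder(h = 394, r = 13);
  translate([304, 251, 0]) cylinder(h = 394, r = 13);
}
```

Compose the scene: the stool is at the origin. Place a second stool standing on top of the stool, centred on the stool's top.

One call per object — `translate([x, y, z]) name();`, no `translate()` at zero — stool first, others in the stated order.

stool();
translate([19, 40, 403]) stool_2();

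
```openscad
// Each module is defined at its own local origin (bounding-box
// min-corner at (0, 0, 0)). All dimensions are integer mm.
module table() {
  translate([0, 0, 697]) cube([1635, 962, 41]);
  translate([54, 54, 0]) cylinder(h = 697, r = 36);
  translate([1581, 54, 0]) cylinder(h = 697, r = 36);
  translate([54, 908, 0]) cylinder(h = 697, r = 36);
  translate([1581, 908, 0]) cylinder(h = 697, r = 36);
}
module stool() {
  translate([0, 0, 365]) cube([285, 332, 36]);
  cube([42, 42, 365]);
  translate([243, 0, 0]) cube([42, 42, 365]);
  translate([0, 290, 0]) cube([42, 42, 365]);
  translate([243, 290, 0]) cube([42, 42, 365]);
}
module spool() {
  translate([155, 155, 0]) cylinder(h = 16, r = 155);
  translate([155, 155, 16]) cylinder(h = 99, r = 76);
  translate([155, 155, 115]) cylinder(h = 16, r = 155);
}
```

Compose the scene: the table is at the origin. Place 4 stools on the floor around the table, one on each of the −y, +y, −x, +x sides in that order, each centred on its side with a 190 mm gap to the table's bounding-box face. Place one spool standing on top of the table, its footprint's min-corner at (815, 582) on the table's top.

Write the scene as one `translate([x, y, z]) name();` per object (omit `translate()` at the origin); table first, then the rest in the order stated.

table();
translate([675, -522, 0]) stool();
translate([675, 1152, 0]) stool();
translate([-475, 315, 0]) stool();
translate([1825, 315, 0]) stool();
translate([815, 582, 738]) spool();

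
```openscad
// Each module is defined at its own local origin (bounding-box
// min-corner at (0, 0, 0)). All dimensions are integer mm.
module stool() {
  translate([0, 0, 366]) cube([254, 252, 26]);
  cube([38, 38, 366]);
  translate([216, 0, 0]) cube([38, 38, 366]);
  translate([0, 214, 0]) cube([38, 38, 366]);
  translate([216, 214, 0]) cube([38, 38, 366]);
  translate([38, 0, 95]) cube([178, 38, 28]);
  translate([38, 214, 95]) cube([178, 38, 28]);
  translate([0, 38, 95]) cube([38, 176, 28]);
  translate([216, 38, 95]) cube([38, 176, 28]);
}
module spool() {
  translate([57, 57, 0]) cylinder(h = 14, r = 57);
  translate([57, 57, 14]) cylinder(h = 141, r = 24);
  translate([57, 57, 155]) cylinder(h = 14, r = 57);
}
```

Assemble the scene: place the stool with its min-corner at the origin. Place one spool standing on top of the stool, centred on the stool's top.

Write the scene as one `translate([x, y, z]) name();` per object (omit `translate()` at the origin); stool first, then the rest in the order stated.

stool();
translate([70, 69, 392]) spool();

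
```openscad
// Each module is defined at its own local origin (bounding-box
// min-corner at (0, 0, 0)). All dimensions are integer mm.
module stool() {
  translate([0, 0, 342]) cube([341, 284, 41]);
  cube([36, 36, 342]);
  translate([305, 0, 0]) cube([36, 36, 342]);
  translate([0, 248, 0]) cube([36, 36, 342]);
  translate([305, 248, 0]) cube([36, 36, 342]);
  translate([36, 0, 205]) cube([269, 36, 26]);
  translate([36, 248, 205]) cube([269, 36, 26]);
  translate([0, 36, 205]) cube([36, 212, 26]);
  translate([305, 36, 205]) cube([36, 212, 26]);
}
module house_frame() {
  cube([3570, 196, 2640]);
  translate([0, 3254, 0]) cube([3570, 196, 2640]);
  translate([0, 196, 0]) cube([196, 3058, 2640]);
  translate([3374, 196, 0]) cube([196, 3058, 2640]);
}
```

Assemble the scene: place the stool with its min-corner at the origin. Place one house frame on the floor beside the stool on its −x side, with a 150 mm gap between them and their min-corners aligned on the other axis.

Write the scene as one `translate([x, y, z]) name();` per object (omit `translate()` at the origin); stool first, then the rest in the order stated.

stool();
translate([-3720, 0, 0]) house_frame();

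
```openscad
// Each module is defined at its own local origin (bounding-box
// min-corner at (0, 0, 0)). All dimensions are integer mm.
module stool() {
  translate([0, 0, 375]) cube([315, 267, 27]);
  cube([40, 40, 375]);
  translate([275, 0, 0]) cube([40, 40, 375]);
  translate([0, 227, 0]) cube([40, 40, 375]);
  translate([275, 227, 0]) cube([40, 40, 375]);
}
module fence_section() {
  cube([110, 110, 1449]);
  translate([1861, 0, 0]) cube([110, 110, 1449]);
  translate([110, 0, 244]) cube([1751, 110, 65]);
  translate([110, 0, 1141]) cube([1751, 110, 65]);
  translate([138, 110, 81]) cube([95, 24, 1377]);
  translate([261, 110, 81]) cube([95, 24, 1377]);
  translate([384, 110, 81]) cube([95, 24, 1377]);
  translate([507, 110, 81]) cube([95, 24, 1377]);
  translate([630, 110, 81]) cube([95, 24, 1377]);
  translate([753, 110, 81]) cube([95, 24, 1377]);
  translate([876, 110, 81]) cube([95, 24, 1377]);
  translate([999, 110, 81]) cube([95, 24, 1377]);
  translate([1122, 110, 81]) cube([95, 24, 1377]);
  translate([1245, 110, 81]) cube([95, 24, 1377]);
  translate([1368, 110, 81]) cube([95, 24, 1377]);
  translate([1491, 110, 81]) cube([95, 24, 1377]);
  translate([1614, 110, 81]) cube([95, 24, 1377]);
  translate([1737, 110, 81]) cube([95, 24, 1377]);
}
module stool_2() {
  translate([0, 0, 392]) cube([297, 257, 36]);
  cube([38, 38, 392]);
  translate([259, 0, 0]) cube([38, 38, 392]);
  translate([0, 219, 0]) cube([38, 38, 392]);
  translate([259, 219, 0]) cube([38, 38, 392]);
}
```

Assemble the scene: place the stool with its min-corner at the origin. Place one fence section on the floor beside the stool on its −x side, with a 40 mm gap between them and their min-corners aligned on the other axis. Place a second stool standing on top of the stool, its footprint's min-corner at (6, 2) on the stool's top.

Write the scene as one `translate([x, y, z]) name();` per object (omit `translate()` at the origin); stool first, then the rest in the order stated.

stool();
translate([-2011, 0, 0]) fence_section();
translate([6, 2, 402]) stool_2();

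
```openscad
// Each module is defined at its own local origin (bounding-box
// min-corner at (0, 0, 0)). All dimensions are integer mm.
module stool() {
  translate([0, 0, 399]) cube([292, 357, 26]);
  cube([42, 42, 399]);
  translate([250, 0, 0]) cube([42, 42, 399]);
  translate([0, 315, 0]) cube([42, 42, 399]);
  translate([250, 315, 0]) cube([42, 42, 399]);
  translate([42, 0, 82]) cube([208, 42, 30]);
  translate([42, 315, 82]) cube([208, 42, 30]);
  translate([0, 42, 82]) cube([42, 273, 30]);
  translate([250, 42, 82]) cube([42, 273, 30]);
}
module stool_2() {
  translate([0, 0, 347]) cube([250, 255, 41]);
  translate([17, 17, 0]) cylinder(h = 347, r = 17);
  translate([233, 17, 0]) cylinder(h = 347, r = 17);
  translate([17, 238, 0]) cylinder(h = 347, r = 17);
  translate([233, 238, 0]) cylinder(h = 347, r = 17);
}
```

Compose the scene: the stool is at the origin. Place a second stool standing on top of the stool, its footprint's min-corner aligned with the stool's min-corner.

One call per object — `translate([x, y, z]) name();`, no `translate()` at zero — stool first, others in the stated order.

stool();
translate([0, 0, 425]) stool_2();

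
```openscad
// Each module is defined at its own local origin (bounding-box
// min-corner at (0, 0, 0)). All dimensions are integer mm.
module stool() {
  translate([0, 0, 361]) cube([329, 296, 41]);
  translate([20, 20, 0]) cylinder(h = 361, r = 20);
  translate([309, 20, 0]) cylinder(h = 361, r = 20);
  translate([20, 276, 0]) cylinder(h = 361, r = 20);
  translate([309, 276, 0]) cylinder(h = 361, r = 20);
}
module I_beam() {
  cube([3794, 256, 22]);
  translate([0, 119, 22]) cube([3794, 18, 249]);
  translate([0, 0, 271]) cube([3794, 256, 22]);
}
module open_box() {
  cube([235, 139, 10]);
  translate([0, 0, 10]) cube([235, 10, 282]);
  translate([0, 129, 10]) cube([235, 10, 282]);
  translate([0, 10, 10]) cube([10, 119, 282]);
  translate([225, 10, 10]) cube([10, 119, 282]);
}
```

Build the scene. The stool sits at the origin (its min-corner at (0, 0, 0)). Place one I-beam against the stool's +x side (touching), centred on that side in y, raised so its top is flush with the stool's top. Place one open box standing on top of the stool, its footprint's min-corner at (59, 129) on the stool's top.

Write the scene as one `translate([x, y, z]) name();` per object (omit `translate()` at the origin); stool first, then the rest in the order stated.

stool();
translate([329, 20, 109]) I_beam();
translate([59, 129, 402]) open_box();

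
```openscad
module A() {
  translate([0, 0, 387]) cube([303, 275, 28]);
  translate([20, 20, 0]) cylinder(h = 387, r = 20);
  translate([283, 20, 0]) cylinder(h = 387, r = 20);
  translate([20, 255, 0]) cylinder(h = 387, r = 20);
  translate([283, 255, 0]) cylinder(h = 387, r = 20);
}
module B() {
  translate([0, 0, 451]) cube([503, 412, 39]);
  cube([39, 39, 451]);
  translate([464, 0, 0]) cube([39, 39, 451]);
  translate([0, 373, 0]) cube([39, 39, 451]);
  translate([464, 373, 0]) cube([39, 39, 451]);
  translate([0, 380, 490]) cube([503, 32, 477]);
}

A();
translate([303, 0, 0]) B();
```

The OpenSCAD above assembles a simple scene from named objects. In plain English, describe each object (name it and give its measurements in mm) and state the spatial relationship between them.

A is a four-legged stool. The seat is 303×275 mm, 28 mm thick, top at z = 415 mm. It stands on four round legs, each 40 mm in diameter, from z = 0 to the seat underside, each leg's axis is inset half a diameter from the nearest pair of seat edges (so the leg's bounding box is flush with the corner).

B is a chair. The seat is a 503×412×39 mm slab with its top at z = 490 mm, on four 39×39 mm corner legs (flush with the seat edges, standing on z = 0). A flat backrest 32 mm thick, 477 mm tall, spans the full seat width and rises from the seat top along its +y edge, rear face flush with the rear of the seat.

The chair is against the stool's +x side, with their −y faces flush.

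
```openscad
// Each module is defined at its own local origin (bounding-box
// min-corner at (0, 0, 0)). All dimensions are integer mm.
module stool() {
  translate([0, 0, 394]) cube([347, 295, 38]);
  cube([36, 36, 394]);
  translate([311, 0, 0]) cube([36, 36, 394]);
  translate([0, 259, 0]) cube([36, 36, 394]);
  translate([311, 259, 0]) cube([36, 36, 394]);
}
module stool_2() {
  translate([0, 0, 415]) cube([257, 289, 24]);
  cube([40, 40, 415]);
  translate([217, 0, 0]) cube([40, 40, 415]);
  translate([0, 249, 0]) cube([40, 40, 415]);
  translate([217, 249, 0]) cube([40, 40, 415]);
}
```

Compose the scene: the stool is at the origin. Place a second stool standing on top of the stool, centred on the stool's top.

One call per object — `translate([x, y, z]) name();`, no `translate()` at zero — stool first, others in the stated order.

stool();
translate([45, 3, 432]) stool_2();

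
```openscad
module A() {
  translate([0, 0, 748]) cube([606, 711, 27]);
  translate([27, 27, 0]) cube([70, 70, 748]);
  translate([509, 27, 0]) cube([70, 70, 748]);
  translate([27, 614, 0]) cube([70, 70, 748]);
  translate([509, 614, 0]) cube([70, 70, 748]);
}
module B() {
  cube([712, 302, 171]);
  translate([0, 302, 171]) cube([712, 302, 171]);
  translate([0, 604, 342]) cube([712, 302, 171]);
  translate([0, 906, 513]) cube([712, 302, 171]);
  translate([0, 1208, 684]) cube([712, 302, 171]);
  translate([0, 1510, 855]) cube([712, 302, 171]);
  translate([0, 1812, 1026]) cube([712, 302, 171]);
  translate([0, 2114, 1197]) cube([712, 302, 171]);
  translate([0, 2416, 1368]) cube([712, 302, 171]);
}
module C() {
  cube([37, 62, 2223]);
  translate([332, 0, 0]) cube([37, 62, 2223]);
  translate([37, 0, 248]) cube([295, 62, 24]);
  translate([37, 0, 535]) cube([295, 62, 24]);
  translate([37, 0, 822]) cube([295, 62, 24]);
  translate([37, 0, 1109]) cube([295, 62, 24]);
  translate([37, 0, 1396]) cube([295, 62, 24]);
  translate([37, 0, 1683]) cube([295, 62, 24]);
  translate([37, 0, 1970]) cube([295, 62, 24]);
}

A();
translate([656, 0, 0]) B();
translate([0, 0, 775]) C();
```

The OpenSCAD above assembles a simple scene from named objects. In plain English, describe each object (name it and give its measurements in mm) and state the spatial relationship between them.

A is a table with a 606×711 mm rectangular top, 27 mm thick, top surface at z = 775 mm, supported by four 70×70 mm square legs, each inset 27 mm from the nearest pair of top edges, running from the floor.

B is a run of 9 identical solid stair steps. Each tread is 712×302 mm and each step block is 171 mm high. Step 1 rests on the floor; step k is offset from step 1 by (k−1)×302 mm in y and (k−1)×171 mm in z.

C is a wooden ladder with two side rails of 37×62 mm section and 2223 mm height, set 369 mm apart overall. Between them run 7 rectangular rungs (62 mm deep, 24 mm thick), front faces flush with the rails' −y face. The bottom of the first rung is 248 mm above the floor and each subsequent rung is 287 mm higher than the one below.

The staircase is on the floor beside the table on its +x side. The ladder is on top of the table.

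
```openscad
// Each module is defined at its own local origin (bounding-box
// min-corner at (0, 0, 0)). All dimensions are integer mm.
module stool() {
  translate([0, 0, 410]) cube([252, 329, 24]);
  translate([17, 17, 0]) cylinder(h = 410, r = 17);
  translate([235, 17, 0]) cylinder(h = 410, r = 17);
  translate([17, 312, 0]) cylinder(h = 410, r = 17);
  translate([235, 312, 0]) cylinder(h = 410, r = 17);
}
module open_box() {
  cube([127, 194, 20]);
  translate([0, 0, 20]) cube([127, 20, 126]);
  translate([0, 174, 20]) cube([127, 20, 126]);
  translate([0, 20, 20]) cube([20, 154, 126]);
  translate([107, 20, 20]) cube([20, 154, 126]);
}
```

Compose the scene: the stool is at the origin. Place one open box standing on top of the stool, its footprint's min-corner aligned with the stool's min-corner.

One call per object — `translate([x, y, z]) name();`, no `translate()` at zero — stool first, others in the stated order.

stool();
translate([0, 0, 434]) open_box();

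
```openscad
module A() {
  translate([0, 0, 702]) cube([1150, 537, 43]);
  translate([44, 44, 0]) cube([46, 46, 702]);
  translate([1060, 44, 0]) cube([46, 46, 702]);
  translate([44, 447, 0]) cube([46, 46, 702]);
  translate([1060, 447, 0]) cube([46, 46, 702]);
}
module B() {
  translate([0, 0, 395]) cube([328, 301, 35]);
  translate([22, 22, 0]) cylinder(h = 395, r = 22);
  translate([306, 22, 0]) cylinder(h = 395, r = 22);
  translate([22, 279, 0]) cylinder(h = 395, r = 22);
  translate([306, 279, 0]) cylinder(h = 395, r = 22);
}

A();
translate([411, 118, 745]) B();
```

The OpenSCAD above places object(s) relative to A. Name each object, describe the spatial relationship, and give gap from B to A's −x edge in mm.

A is a table. B is a stool. The stool is on top of the table, centred. The gap from the stool to the table's −x edge is 411 mm.

The stool's min-x is at 411; the table's min-x is 0; gap = 411 mm.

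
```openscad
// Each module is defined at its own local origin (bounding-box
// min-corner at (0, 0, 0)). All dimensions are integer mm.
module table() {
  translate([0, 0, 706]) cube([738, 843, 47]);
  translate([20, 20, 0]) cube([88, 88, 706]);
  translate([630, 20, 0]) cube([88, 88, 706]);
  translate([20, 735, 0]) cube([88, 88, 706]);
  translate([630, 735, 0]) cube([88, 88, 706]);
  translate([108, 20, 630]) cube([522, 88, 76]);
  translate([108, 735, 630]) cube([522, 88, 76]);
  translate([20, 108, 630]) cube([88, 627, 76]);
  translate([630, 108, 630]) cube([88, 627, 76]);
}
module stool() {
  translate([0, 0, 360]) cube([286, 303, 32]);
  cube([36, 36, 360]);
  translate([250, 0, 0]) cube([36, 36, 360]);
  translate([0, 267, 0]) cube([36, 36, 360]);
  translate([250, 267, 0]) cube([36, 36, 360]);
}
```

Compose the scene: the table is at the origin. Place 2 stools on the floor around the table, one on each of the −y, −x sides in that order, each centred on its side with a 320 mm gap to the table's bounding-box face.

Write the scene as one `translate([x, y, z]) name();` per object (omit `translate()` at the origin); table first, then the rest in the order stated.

table();
translate([226, -623, 0]) stool();
translate([-606, 270, 0]) stool();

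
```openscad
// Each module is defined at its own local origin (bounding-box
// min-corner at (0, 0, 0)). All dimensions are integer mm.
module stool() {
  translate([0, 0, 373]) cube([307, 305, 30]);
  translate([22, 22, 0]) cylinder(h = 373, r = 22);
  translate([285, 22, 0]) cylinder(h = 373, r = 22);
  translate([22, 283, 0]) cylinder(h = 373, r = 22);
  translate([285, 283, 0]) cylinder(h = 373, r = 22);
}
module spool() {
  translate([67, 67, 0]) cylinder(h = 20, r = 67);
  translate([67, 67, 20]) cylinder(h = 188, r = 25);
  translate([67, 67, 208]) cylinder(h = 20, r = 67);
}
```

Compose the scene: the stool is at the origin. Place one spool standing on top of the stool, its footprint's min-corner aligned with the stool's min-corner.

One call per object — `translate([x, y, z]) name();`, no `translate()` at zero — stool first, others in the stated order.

stool();
translate([0, 0, 403]) spool();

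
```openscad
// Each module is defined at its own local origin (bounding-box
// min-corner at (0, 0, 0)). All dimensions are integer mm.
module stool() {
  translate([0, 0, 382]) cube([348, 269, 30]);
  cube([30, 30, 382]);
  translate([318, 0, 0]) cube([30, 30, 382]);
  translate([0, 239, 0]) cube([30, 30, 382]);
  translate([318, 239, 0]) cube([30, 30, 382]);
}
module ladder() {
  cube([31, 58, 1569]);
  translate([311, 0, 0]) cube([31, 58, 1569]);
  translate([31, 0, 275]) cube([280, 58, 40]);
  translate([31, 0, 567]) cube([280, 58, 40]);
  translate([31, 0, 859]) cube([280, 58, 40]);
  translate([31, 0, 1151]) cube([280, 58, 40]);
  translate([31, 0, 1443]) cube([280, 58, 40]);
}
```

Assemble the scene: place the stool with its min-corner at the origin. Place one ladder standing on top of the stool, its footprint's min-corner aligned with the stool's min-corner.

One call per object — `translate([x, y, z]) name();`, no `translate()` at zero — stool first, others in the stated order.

stool();
translate([0, 0, 412]) ladder();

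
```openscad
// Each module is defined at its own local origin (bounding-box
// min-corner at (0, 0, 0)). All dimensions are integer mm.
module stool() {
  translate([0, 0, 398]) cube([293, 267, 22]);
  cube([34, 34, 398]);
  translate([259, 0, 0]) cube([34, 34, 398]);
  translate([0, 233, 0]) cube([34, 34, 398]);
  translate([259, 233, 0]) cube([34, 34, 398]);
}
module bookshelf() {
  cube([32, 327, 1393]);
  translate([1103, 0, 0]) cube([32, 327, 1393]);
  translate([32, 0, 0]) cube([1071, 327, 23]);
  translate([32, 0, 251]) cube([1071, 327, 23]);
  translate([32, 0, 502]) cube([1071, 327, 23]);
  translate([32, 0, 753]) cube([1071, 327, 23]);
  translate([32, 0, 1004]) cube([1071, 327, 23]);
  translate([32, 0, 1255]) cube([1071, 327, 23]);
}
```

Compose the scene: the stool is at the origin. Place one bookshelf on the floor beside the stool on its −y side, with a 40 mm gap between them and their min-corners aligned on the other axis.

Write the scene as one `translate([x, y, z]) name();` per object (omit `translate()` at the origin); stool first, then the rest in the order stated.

stool();
translate([0, -367, 0]) bookshelf();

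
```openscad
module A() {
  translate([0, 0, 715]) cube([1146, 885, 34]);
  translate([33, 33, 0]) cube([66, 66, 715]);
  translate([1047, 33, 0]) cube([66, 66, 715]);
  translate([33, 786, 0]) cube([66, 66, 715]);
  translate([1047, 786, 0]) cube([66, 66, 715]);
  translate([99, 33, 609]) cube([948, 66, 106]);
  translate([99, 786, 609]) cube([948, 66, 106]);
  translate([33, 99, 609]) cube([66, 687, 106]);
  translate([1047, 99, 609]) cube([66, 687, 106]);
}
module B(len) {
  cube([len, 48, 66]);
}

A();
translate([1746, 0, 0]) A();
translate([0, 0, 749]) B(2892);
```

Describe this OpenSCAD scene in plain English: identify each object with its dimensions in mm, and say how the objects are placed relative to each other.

A is a table with a 1146×885 mm rectangular top, 34 mm thick, top surface at z = 749 mm, supported by four 66×66 mm square legs, each inset 33 mm from the nearest pair of top edges, running from the floor. Four apron rails, 66 mm thick and 106 mm tall, run between adjacent legs with their top edges flush with the underside of the top and their outer faces flush with the legs' outer faces.

B is a rectangular beam 2892 mm long (x), 48 mm deep (y), 66 mm thick (z).

The beam spans the tops of two tables placed 600 mm apart, resting at z = 749 mm.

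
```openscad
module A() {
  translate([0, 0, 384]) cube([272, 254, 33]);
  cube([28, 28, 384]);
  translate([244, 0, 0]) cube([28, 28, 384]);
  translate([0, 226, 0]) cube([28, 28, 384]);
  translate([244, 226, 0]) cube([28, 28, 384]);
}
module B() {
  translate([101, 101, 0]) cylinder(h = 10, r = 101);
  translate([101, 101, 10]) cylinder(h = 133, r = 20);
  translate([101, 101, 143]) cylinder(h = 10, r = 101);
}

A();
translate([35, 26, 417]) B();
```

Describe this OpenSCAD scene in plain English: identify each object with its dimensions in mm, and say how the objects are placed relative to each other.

A is a four-legged stool. The seat is 272×254 mm, 33 mm thick, top at z = 417 mm. It stands on four square legs, each 28×28 mm in cross-section, from z = 0 to the seat underside, each flush with a corner of the seat.

B is a spool: two coaxial disc flanges of radius 101 mm and thickness 10 mm, joined by a core cylinder of radius 20 mm and height 133 mm. The lower flange rests on z = 0 and the three cylinders share a vertical axis.

The spool is on top of the stool, centred.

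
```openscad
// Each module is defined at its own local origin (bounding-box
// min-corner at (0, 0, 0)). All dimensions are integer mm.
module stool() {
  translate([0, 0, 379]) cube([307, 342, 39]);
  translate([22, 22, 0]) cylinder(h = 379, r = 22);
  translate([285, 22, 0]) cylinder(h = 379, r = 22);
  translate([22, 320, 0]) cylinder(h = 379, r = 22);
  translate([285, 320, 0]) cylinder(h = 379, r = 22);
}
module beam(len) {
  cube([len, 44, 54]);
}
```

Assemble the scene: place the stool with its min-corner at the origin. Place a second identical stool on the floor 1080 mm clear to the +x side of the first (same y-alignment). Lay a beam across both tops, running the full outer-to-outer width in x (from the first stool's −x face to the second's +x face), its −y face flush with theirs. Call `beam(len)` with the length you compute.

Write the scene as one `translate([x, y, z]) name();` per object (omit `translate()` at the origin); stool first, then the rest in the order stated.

stool();
translate([1387, 0, 0]) stool();
translate([0, 0, 418]) beam(1694);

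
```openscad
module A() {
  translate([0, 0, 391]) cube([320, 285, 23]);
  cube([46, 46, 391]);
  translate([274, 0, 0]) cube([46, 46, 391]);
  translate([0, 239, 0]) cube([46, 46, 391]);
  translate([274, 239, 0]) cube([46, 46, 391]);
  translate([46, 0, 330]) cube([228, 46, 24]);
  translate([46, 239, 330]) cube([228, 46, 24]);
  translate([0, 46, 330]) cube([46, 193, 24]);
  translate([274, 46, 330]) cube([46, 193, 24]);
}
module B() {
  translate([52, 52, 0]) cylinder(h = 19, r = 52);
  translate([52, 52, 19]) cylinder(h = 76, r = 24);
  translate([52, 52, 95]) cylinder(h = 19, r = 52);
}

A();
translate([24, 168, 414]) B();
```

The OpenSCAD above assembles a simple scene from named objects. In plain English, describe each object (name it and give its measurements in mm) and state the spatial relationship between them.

A is a four-legged stool. The seat is a 320×285×23 mm slab whose top surface is at z = 414 mm; four square legs, each 46×46 mm in cross-section, run from the floor (z = 0) to the underside of the seat, each flush with a corner of the seat. Four stretchers, 46 mm wide and 24 mm tall, connect adjacent legs with their undersides at z = 330 mm, each running between the inner faces of the legs it joins and aligned with the legs' outer faces on the other axis.

B is a spool: two coaxial disc flanges of radius 52 mm and thickness 19 mm, joined by a core cylinder of radius 24 mm and height 76 mm. The lower flange rests on z = 0 and the three cylinders share a vertical axis.

The spool is on top of the stool.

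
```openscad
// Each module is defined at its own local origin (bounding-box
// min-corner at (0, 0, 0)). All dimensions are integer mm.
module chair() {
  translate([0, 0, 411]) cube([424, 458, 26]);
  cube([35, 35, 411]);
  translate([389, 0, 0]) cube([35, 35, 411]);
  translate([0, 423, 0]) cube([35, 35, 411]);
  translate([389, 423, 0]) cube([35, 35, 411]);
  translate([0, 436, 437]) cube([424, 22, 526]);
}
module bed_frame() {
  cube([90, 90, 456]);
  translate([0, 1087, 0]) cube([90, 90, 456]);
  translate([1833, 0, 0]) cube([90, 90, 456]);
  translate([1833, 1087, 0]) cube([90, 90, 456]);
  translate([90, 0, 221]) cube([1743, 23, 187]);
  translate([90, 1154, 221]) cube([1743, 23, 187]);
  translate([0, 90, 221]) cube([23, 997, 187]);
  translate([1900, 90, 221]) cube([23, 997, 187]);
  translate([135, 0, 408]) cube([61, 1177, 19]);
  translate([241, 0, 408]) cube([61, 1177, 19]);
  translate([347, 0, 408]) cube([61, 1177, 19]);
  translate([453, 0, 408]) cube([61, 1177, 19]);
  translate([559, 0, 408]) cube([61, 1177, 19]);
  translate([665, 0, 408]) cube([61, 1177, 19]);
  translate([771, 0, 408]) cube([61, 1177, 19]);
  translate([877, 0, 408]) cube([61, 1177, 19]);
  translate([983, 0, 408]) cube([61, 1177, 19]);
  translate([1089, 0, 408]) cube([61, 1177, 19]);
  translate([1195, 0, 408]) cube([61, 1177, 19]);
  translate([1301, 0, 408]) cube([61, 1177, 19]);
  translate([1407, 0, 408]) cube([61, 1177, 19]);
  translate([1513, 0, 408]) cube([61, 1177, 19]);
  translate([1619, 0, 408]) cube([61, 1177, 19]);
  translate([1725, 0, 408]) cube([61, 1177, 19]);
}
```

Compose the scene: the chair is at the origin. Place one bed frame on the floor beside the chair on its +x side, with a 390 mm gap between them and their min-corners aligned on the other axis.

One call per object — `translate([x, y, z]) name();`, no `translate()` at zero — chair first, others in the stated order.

chair();
translate([814, 0, 0]) bed_frame();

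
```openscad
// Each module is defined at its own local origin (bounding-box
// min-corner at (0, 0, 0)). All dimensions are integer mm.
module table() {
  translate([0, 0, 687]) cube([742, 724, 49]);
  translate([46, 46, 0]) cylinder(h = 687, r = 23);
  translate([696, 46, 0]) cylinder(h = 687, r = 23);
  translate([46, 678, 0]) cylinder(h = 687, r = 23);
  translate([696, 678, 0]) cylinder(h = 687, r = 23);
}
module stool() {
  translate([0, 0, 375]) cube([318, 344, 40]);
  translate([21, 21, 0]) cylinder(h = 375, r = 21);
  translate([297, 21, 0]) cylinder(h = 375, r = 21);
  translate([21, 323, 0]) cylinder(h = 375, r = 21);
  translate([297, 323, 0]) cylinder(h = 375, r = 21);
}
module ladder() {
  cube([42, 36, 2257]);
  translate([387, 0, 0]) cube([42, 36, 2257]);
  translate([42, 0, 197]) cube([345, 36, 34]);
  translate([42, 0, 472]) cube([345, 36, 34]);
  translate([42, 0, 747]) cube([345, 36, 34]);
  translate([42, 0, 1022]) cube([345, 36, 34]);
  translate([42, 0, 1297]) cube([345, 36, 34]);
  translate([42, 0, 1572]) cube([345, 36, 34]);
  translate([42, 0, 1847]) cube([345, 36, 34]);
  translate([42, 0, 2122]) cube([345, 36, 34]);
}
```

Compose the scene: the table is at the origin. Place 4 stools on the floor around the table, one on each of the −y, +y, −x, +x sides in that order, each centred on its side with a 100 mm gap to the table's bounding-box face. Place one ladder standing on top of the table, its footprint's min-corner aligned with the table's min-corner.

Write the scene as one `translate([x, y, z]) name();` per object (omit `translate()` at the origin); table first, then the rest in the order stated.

table();
translate([212, -444, 0]) stool();
translate([212, 824, 0]) stool();
translate([-418, 190, 0]) stool();
translate([842, 190, 0]) stool();
translate([0, 0, 736]) ladder();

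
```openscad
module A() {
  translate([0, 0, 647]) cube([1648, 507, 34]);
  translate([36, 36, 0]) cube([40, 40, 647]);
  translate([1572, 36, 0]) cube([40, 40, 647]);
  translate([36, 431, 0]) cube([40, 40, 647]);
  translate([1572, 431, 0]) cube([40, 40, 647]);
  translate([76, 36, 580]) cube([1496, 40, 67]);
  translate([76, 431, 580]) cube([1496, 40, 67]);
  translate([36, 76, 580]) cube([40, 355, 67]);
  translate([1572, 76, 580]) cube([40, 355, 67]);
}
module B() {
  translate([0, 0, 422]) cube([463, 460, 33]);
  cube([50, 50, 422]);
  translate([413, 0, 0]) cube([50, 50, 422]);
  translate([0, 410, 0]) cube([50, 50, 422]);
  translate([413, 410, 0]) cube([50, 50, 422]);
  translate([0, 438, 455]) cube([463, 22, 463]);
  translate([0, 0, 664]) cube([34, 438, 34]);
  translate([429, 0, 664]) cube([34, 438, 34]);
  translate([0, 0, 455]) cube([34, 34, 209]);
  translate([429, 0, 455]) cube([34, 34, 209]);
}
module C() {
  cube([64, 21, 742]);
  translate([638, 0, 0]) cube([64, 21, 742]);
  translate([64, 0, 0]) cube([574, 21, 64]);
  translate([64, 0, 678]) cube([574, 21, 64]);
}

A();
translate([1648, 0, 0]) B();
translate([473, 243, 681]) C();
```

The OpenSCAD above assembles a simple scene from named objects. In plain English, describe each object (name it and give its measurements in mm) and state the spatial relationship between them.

A is a rectangular dining table. The top is 1648×507×34 mm with its upper surface at z = 681 mm. It stands on four 40×40 mm square legs, each inset 36 mm from the nearest pair of top edges, running from the floor to the underside of the top. Four apron rails, 40 mm thick and 67 mm tall, run between adjacent legs with their top edges flush with the underside of the top and their outer faces flush with the legs' outer faces.

B is a chair. The seat is a 463×460×33 mm slab with its top at z = 455 mm, on four 50×50 mm corner legs (flush with the seat edges, standing on z = 0). A flat backrest 22 mm thick, 463 mm tall, spans the full seat width and rises from the seat top along its +y edge, rear face flush with the rear of the seat. Two armrests of 34×34 mm section run along each side from the seat's front edge to the front of the backrest, top faces 243 mm above the seat top and outer faces flush with the seat's x-edges; a 34×34 mm post under the front of each armrest stands on the seat at the front corner.

C is a picture frame with a 574×614 mm rectangular opening (x by z) and a uniform 64 mm border on every side. Frame depth is 21 mm along y. It is built from two vertical stiles running the full outside height and two horizontal rails spanning the gap between the stiles.

The chair is against the table's +x side, with their −y faces flush. The picture frame is on top of the table, centred.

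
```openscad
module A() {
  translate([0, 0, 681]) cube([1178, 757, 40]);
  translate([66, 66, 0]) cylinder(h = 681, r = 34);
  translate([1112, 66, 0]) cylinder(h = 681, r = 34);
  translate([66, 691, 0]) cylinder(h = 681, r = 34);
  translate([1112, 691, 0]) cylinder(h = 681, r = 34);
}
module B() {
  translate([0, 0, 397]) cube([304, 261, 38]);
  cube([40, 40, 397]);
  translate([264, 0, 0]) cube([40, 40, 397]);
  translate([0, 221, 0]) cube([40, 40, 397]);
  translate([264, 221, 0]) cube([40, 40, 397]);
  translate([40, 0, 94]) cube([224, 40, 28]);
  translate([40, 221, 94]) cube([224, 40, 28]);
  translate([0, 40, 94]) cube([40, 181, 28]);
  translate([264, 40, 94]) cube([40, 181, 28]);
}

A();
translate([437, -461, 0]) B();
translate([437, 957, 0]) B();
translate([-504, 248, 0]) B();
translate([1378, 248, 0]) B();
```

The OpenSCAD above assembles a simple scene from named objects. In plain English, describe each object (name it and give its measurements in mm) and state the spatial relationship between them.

A is a rectangular dining table. The top is 1178×757×40 mm with its upper surface at z = 721 mm. It stands on four round legs of 68 mm diameter, each leg's bounding box inset 32 mm from the nearest pair of top edges, running from the floor to the underside of the top.

B is a four-legged stool. The seat is a 304×261×38 mm slab whose top surface is at z = 435 mm; four square legs, each 40×40 mm in cross-section, run from the floor (z = 0) to the underside of the seat, each flush with a corner of the seat. Four stretchers, 40 mm wide and 28 mm tall, connect adjacent legs with their undersides at z = 94 mm, each running between the inner faces of the legs it joins and aligned with the legs' outer faces on the other axis.

Four stools sit around the table at the −y, +y, −x, +x sides.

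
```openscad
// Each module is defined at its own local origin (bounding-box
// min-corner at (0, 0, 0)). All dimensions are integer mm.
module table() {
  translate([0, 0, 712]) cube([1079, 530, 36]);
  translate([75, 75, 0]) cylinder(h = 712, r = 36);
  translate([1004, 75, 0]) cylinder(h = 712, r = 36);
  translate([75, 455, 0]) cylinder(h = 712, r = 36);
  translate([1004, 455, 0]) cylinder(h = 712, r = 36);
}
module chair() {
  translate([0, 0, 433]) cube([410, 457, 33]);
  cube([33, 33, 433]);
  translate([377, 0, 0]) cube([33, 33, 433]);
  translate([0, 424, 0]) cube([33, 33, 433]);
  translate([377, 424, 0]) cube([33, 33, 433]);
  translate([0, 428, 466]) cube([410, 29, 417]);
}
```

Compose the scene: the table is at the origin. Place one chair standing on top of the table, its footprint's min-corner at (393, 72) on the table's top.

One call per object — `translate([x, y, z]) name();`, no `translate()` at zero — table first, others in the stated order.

table();
translate([393, 72, 748]) chair();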